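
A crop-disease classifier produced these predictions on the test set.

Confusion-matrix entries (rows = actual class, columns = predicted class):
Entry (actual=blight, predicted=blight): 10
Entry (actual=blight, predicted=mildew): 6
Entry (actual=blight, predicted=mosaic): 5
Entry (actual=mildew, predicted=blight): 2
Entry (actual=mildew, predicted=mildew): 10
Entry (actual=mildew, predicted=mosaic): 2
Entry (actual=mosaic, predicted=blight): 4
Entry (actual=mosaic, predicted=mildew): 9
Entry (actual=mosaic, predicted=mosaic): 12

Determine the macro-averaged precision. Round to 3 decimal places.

0.552

Per-class precision (TP/(TP+FP)):
  blight: TP=10, FP=2+4=6 → 10/16 = 0.6250
  mildew: TP=10, FP=6+9=15 → 10/25 = 0.4000
  mosaic: TP=12, FP=5+2=7 → 12/19 = 0.6316
Macro-precision = mean = (0.6250 + 0.4000 + 0.6316) / 3 = 0.552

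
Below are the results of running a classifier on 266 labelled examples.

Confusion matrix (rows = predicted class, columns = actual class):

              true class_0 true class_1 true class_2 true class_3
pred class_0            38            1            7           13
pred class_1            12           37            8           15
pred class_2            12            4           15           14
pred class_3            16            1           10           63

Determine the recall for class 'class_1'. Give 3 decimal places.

recall = TP/(TP+FN).
class_1: TP=37, FN=1+4+1=6 → 37/43 = 0.8605

0.860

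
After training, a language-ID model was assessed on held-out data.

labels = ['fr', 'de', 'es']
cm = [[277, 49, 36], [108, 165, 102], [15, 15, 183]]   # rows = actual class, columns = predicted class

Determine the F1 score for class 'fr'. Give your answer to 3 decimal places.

0.727

Treat 'fr' as positive and all other classes as negative.
F1 score = 2·TP/(2·TP+FP+FN).
fr: TP=277, FP=108+15=123, FN=49+36=85 → 554/762 = 0.7270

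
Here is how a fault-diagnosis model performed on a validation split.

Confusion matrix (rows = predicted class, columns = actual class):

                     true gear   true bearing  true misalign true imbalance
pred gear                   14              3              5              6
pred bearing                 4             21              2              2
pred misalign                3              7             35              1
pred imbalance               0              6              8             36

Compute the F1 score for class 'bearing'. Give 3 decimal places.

One-vs-rest for 'bearing': TP = diagonal; FP = other classes predicted 'bearing'; FN = 'bearing' predicted as other.
F1 score = 2·TP/(2·TP+FP+FN).
bearing: TP=21, FP=4+2+2=8, FN=3+7+6=16 → 42/66 = 0.6364

0.636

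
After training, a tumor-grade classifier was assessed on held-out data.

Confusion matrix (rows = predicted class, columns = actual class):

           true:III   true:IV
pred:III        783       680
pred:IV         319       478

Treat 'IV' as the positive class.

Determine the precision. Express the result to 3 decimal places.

Precision = TP/(TP+FP) = 478/(478+319) = 478/797 = 0.600

0.600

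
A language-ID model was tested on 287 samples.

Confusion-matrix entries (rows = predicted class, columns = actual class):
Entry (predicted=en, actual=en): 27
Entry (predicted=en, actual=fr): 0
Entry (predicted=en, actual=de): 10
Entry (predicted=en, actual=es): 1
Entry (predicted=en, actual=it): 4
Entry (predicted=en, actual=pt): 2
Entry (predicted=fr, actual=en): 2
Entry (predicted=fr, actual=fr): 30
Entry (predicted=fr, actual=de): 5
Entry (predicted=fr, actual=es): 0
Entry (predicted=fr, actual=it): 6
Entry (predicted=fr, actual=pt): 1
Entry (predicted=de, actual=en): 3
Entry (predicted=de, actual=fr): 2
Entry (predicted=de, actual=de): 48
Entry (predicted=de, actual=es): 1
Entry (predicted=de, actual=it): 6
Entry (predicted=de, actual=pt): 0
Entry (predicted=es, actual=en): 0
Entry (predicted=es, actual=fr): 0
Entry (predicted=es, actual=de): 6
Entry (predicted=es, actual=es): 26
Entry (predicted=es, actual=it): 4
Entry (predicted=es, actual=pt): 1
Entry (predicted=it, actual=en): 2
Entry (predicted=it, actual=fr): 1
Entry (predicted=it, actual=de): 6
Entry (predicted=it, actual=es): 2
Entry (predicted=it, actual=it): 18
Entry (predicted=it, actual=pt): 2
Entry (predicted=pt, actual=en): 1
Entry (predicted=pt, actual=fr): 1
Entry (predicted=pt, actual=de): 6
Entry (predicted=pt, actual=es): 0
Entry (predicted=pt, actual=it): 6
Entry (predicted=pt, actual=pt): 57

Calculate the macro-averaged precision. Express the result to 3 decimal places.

Per-class precision (TP/(TP+FP)):
  en: TP=27, FP=0+10+1+4+2=17 → 27/44 = 0.6136
  fr: TP=30, FP=2+5+0+6+1=14 → 30/44 = 0.6818
  de: TP=48, FP=3+2+1+6+0=12 → 48/60 = 0.8000
  es: TP=26, FP=0+0+6+4+1=11 → 26/37 = 0.7027
  it: TP=18, FP=2+1+6+2+2=13 → 18/31 = 0.5806
  pt: TP=57, FP=1+1+6+0+6=14 → 57/71 = 0.8028
Macro-precision = mean = (0.6136 + 0.6818 + 0.8000 + 0.7027 + 0.5806 + 0.8028) / 6 = 0.697

0.697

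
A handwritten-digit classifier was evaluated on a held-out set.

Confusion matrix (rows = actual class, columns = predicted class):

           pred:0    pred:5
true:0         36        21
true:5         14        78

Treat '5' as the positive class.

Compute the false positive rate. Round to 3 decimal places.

0.368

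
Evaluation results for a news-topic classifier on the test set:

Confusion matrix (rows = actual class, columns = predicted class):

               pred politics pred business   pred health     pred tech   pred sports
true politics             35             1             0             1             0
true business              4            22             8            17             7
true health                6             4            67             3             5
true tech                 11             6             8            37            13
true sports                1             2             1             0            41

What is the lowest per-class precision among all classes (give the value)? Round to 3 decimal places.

Per-class precision (TP/(TP+FP)):
  politics: TP=35, FP=4+6+11+1=22 → 35/57 = 0.6140
  business: TP=22, FP=1+4+6+2=13 → 22/35 = 0.6286
  health: TP=67, FP=0+8+8+1=17 → 67/84 = 0.7976
  tech: TP=37, FP=1+17+3+0=21 → 37/58 = 0.6379
  sports: TP=41, FP=0+7+5+13=25 → 41/66 = 0.6212
Lowest is class 'politics' with precision = 0.614.

0.614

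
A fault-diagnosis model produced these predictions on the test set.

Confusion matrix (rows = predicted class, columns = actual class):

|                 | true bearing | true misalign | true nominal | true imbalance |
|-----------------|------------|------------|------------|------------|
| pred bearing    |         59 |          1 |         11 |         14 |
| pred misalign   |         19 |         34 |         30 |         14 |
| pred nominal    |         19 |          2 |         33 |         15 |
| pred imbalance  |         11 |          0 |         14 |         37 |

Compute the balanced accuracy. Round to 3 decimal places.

Balanced accuracy = mean of per-class recall.
  bearing: recall = 59/108 = 0.5463
  misalign: recall = 34/37 = 0.9189
  nominal: recall = 33/88 = 0.3750
  imbalance: recall = 37/80 = 0.4625
Mean = (0.5463 + 0.9189 + 0.3750 + 0.4625) / 4 = 0.576

0.576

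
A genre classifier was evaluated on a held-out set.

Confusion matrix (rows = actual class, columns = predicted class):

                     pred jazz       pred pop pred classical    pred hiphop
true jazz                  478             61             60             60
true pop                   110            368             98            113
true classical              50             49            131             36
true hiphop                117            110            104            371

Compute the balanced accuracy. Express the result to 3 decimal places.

0.570

Balanced accuracy = mean of per-class recall.
  jazz: recall = 478/659 = 0.7253
  pop: recall = 368/689 = 0.5341
  classical: recall = 131/266 = 0.4925
  hiphop: recall = 371/702 = 0.5285
Mean = (0.7253 + 0.5341 + 0.4925 + 0.5285) / 4 = 0.570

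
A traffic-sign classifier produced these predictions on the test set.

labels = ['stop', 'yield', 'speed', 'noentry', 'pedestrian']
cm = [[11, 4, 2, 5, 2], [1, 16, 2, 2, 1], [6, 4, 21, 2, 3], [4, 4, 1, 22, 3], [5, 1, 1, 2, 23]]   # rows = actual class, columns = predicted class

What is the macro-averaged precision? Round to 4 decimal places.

0.6245

Per-class precision (TP/(TP+FP)):
  stop: TP=11, FP=1+6+4+5=16 → 11/27 = 0.40741
  yield: TP=16, FP=4+4+4+1=13 → 16/29 = 0.55172
  speed: TP=21, FP=2+2+1+1=6 → 21/27 = 0.77778
  noentry: TP=22, FP=5+2+2+2=11 → 22/33 = 0.66667
  pedestrian: TP=23, FP=2+1+3+3=9 → 23/32 = 0.71875
Macro-precision = mean = (0.40741 + 0.55172 + 0.77778 + 0.66667 + 0.71875) / 5 = 0.6245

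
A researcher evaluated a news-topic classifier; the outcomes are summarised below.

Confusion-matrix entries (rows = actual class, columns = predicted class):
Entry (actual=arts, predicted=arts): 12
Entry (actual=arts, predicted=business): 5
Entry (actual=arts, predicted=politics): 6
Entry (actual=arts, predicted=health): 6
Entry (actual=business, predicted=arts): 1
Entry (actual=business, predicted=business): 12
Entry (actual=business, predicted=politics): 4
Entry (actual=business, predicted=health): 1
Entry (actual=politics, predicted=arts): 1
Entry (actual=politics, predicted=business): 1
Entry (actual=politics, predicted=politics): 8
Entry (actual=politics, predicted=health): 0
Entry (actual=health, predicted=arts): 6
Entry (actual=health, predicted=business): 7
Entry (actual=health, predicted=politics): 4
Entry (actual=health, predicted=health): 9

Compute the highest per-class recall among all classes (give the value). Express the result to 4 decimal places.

Per-class recall (TP/(TP+FN)):
  arts: TP=12, FN=5+6+6=17 → 12/29 = 0.41379
  business: TP=12, FN=1+4+1=6 → 12/18 = 0.66667
  politics: TP=8, FN=1+1+0=2 → 8/10 = 0.80000
  health: TP=9, FN=6+7+4=17 → 9/26 = 0.34615
Highest is class 'politics' with recall = 0.8000.

0.8000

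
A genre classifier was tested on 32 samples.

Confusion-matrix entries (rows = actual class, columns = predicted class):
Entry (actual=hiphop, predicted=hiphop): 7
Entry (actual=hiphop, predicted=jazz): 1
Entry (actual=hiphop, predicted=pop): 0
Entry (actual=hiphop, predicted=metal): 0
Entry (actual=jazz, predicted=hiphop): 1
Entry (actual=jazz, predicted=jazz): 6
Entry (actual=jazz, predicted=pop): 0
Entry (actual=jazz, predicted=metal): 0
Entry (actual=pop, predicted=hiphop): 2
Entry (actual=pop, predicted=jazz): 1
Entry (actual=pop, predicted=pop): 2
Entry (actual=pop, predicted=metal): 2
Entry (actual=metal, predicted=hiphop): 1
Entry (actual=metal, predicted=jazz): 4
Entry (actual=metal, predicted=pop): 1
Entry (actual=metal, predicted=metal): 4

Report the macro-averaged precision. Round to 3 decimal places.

Per-class precision (TP/(TP+FP)):
  hiphop: TP=7, FP=1+2+1=4 → 7/11 = 0.6364
  jazz: TP=6, FP=1+1+4=6 → 6/12 = 0.5000
  pop: TP=2, FP=0+0+1=1 → 2/3 = 0.6667
  metal: TP=4, FP=0+0+2=2 → 4/6 = 0.6667
Macro-precision = mean = (0.6364 + 0.5000 + 0.6667 + 0.6667) / 4 = 0.617

0.617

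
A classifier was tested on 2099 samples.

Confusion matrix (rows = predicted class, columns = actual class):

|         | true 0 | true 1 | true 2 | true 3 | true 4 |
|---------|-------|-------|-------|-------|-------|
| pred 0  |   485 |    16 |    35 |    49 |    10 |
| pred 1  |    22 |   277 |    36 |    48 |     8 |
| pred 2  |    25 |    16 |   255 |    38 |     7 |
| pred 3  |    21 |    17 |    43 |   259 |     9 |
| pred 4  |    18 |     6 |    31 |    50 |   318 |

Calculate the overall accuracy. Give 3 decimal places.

Accuracy = trace / total = (485+277+255+259+318=1594) / 2099 = 1594/2099 = 0.759

0.759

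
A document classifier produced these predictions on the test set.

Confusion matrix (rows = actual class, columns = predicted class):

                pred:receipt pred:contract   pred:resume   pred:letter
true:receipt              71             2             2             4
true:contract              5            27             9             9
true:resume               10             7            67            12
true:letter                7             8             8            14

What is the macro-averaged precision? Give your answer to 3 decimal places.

Per-class precision (TP/(TP+FP)):
  receipt: TP=71, FP=5+10+7=22 → 71/93 = 0.7634
  contract: TP=27, FP=2+7+8=17 → 27/44 = 0.6136
  resume: TP=67, FP=2+9+8=19 → 67/86 = 0.7791
  letter: TP=14, FP=4+9+12=25 → 14/39 = 0.3590
Macro-precision = mean = (0.7634 + 0.6136 + 0.7791 + 0.3590) / 4 = 0.629

0.629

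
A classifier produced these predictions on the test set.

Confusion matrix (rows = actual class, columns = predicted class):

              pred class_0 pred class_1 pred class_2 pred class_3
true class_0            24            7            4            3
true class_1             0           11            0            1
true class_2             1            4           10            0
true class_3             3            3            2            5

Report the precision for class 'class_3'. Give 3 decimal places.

0.556

Take TP from the diagonal, FP from the rest of the 'class_3' prediction marginal, FN from the rest of the 'class_3' actual marginal.
precision = TP/(TP+FP).
class_3: TP=5, FP=3+1+0=4 → 5/9 = 0.5556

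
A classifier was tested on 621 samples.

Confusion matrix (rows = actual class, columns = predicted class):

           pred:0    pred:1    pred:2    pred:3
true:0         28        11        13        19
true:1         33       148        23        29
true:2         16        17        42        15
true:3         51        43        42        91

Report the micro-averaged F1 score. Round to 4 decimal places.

Micro-averaging pools counts across classes: ΣTP=309, ΣFP=312, ΣFN=312.
Micro-F1 score = 2·TP/(2·TP+FP+FN) on pooled counts = 0.4976 (equals overall accuracy in single-label multiclass).

0.4976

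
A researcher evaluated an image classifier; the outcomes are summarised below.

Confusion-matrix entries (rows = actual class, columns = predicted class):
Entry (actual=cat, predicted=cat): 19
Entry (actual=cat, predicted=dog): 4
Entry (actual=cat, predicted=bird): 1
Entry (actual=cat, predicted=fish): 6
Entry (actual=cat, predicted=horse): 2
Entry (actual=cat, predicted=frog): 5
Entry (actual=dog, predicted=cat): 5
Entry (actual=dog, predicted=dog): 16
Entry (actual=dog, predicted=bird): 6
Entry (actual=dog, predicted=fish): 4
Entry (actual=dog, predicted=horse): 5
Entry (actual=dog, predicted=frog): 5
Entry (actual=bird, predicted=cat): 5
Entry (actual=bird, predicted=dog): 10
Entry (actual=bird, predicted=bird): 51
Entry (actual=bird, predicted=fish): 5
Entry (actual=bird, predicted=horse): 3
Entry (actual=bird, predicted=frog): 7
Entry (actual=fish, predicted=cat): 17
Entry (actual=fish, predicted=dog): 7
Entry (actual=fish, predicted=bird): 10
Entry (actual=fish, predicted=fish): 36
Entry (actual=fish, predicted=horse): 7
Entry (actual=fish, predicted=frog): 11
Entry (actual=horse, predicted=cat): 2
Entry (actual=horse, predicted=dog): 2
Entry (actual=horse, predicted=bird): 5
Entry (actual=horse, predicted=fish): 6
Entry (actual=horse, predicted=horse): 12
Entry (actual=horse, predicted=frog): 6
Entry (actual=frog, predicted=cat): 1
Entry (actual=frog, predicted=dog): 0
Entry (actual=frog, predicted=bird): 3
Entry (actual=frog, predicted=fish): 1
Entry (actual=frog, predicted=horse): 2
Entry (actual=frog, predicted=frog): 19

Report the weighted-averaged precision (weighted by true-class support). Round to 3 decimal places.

Per-class precision (TP/(TP+FP)):
  cat: TP=19, FP=5+5+17+2+1=30 → 19/49 = 0.3878
  dog: TP=16, FP=4+10+7+2+0=23 → 16/39 = 0.4103
  bird: TP=51, FP=1+6+10+5+3=25 → 51/76 = 0.6711
  fish: TP=36, FP=6+4+5+6+1=22 → 36/58 = 0.6207
  horse: TP=12, FP=2+5+3+7+2=19 → 12/31 = 0.3871
  frog: TP=19, FP=5+5+7+11+6=34 → 19/53 = 0.3585
Weighted-precision = Σ (supportᵢ/N)·precisionᵢ with N=306: (37/306)·0.3878 + (41/306)·0.4103 + (81/306)·0.6711 + (88/306)·0.6207 + (33/306)·0.3871 + (26/306)·0.3585 = 0.530

0.530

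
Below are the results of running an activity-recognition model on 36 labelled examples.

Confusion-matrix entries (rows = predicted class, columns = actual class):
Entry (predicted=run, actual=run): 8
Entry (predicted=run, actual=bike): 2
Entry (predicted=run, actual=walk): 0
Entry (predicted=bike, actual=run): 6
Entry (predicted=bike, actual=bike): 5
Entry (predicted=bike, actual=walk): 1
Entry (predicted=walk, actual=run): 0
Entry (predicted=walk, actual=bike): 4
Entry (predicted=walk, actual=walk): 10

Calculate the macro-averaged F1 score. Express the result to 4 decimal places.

Per-class F1 score (2·TP/(2·TP+FP+FN)):
  run: TP=8, FP=2+0=2, FN=6+0=6 → 16/24 = 0.66667
  bike: TP=5, FP=6+1=7, FN=2+4=6 → 10/23 = 0.43478
  walk: TP=10, FP=0+4=4, FN=0+1=1 → 20/25 = 0.80000
Macro-F1 score = mean = (0.66667 + 0.43478 + 0.80000) / 3 = 0.6338

0.6338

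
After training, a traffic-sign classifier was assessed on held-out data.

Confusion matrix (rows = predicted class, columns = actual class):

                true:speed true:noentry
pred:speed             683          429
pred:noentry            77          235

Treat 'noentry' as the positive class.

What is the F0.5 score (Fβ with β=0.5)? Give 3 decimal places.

Fβ = (1+β²)·TP / ((1+β²)·TP + β²·FN + FP), with β²=1/4
= 1.25·235 / (1.25·235 + 0.25·429 + 77) = 0.615

0.615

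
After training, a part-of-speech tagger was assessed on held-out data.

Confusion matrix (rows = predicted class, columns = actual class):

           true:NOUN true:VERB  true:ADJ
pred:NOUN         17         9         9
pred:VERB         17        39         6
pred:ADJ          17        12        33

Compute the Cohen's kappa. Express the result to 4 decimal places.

Observed agreement pₒ = trace/N = 89/159 = 0.55975
Expected agreement pₑ = Σ (rowᵢ·colᵢ)/N² = (51·35 + 60·62 + 48·62)/159² = 0.33547
κ = (pₒ − pₑ)/(1 − pₑ) = (0.55975 − 0.33547)/(1 − 0.33547) = 0.3375

0.3375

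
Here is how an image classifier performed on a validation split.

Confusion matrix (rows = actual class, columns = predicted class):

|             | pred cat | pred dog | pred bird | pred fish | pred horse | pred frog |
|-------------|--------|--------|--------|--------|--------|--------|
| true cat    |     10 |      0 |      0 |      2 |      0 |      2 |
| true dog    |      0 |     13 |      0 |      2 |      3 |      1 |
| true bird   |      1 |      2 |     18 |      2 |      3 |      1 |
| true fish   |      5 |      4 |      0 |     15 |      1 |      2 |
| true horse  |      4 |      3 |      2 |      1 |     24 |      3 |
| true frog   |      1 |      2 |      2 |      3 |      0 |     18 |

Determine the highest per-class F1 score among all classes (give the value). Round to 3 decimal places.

Per-class F1 score (2·TP/(2·TP+FP+FN)):
  cat: TP=10, FP=0+1+5+4+1=11, FN=0+0+2+0+2=4 → 20/35 = 0.5714
  dog: TP=13, FP=0+2+4+3+2=11, FN=0+0+2+3+1=6 → 26/43 = 0.6047
  bird: TP=18, FP=0+0+0+2+2=4, FN=1+2+2+3+1=9 → 36/49 = 0.7347
  fish: TP=15, FP=2+2+2+1+3=10, FN=5+4+0+1+2=12 → 30/52 = 0.5769
  horse: TP=24, FP=0+3+3+1+0=7, FN=4+3+2+1+3=13 → 48/68 = 0.7059
  frog: TP=18, FP=2+1+1+2+3=9, FN=1+2+2+3+0=8 → 36/53 = 0.6792
Highest is class 'bird' with F1 score = 0.735.

0.735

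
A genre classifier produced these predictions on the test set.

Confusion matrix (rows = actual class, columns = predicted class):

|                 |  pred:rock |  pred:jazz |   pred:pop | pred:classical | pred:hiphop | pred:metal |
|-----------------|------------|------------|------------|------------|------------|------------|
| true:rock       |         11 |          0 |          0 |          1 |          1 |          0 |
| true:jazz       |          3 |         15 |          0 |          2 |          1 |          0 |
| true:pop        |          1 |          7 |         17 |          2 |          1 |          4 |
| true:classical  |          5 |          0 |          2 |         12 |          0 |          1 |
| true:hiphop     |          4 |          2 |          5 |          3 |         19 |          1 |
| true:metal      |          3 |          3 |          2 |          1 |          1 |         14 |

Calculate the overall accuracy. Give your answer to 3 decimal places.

0.611

Accuracy = trace / total = (11+15+17+12+19+14=88) / 144 = 88/144 = 0.611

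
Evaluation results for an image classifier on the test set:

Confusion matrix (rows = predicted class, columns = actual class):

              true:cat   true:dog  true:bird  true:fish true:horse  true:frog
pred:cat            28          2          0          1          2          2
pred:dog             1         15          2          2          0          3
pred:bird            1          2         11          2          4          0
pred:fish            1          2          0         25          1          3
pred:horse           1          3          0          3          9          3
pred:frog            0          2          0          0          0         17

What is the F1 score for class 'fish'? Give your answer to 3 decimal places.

0.769

One-vs-rest for 'fish': TP = diagonal; FP = other classes predicted 'fish'; FN = 'fish' predicted as other.
F1 score = 2·TP/(2·TP+FP+FN).
fish: TP=25, FP=1+2+0+1+3=7, FN=1+2+2+3+0=8 → 50/65 = 0.7692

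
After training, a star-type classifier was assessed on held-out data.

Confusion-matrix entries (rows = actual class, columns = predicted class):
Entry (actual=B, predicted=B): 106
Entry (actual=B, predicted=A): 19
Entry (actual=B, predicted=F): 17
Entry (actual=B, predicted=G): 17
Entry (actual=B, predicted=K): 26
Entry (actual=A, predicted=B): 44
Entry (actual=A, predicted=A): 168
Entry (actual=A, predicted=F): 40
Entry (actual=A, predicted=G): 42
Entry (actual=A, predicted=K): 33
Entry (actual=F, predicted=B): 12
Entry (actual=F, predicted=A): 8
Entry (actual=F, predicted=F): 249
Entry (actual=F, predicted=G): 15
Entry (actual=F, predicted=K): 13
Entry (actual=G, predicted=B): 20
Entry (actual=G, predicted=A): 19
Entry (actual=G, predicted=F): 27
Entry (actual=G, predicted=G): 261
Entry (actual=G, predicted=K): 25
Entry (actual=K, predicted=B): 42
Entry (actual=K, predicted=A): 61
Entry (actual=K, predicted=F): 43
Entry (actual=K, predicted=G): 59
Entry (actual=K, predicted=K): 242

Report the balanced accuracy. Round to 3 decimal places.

Balanced accuracy = mean of per-class recall.
  B: recall = 106/185 = 0.5730
  A: recall = 168/327 = 0.5138
  F: recall = 249/297 = 0.8384
  G: recall = 261/352 = 0.7415
  K: recall = 242/447 = 0.5414
Mean = (0.5730 + 0.5138 + 0.8384 + 0.7415 + 0.5414) / 5 = 0.642

0.642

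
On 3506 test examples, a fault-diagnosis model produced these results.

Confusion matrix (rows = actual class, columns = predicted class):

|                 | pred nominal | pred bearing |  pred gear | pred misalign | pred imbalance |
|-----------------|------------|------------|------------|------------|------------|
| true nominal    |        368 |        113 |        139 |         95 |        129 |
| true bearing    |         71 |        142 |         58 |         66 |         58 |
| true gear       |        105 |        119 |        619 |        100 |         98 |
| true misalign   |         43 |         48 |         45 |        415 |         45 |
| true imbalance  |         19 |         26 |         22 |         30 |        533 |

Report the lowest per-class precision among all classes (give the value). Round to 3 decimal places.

0.317

Per-class precision (TP/(TP+FP)):
  nominal: TP=368, FP=71+105+43+19=238 → 368/606 = 0.6073
  bearing: TP=142, FP=113+119+48+26=306 → 142/448 = 0.3170
  gear: TP=619, FP=139+58+45+22=264 → 619/883 = 0.7010
  misalign: TP=415, FP=95+66+100+30=291 → 415/706 = 0.5878
  imbalance: TP=533, FP=129+58+98+45=330 → 533/863 = 0.6176
Lowest is class 'bearing' with precision = 0.317.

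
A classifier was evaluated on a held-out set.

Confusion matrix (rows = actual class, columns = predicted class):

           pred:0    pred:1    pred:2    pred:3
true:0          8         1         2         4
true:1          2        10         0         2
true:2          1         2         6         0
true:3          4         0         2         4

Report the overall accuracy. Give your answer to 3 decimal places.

0.583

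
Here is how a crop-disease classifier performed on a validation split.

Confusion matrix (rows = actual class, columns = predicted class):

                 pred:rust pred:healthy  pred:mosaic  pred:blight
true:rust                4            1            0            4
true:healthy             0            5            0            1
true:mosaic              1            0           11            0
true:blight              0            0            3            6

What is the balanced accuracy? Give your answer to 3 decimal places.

0.715

Balanced accuracy = mean of per-class recall.
  rust: recall = 4/9 = 0.4444
  healthy: recall = 5/6 = 0.8333
  mosaic: recall = 11/12 = 0.9167
  blight: recall = 6/9 = 0.6667
Mean = (0.4444 + 0.8333 + 0.9167 + 0.6667) / 4 = 0.715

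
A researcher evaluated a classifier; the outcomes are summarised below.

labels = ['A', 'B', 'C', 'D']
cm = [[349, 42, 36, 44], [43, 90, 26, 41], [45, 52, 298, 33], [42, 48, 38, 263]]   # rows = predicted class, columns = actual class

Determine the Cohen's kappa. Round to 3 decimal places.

Observed agreement pₒ = trace/N = 1000/1490 = 0.6711
Expected agreement pₑ = Σ (rowᵢ·colᵢ)/N² = (479·471 + 232·200 + 398·428 + 381·391)/1490² = 0.2664
κ = (pₒ − pₑ)/(1 − pₑ) = (0.6711 − 0.2664)/(1 − 0.2664) = 0.552

0.552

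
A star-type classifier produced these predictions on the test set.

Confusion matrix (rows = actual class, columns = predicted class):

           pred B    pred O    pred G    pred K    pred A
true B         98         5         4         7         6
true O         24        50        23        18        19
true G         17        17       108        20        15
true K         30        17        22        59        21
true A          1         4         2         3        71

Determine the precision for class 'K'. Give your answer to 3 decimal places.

0.551

precision = TP/(TP+FP).
K: TP=59, FP=7+18+20+3=48 → 59/107 = 0.5514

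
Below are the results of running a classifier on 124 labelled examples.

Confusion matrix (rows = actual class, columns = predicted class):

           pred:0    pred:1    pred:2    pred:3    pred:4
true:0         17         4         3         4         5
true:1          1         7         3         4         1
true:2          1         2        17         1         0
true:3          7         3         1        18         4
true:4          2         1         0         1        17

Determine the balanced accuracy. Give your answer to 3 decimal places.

Balanced accuracy = mean of per-class recall.
  0: recall = 17/33 = 0.5152
  1: recall = 7/16 = 0.4375
  2: recall = 17/21 = 0.8095
  3: recall = 18/33 = 0.5455
  4: recall = 17/21 = 0.8095
Mean = (0.5152 + 0.4375 + 0.8095 + 0.5455 + 0.8095) / 5 = 0.623

0.623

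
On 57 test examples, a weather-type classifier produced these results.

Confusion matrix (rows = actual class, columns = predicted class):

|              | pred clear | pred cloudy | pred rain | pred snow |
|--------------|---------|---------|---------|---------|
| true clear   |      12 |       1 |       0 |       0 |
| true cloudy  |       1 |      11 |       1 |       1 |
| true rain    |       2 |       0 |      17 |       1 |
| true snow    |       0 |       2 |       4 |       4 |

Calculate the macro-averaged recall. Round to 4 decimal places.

Per-class recall (TP/(TP+FN)):
  clear: TP=12, FN=1+0+0=1 → 12/13 = 0.92308
  cloudy: TP=11, FN=1+1+1=3 → 11/14 = 0.78571
  rain: TP=17, FN=2+0+1=3 → 17/20 = 0.85000
  snow: TP=4, FN=0+2+4=6 → 4/10 = 0.40000
Macro-recall = mean = (0.92308 + 0.78571 + 0.85000 + 0.40000) / 4 = 0.7397

0.7397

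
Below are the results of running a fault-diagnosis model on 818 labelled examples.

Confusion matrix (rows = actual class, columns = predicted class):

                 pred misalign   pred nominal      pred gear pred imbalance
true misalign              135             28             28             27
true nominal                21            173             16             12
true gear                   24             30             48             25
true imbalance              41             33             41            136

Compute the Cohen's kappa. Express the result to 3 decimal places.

Observed agreement pₒ = trace/N = 492/818 = 0.6015
Expected agreement pₑ = Σ (rowᵢ·colᵢ)/N² = (218·221 + 222·264 + 127·133 + 251·200)/818² = 0.2599
κ = (pₒ − pₑ)/(1 − pₑ) = (0.6015 − 0.2599)/(1 − 0.2599) = 0.462

0.462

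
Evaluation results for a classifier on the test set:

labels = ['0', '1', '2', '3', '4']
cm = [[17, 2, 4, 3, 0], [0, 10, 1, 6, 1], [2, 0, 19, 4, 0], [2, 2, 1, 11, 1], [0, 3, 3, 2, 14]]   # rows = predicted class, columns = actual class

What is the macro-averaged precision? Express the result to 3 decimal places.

0.651

Per-class precision (TP/(TP+FP)):
  0: TP=17, FP=2+4+3+0=9 → 17/26 = 0.6538
  1: TP=10, FP=0+1+6+1=8 → 10/18 = 0.5556
  2: TP=19, FP=2+0+4+0=6 → 19/25 = 0.7600
  3: TP=11, FP=2+2+1+1=6 → 11/17 = 0.6471
  4: TP=14, FP=0+3+3+2=8 → 14/22 = 0.6364
Macro-precision = mean = (0.6538 + 0.5556 + 0.7600 + 0.6471 + 0.6364) / 5 = 0.651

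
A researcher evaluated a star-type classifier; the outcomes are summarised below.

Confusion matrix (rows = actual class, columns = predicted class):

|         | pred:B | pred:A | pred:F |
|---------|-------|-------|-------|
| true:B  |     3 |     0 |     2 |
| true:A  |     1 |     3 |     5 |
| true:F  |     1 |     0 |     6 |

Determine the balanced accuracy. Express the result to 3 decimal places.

Balanced accuracy = mean of per-class recall.
  B: recall = 3/5 = 0.6000
  A: recall = 3/9 = 0.3333
  F: recall = 6/7 = 0.8571
Mean = (0.6000 + 0.3333 + 0.8571) / 3 = 0.597

0.597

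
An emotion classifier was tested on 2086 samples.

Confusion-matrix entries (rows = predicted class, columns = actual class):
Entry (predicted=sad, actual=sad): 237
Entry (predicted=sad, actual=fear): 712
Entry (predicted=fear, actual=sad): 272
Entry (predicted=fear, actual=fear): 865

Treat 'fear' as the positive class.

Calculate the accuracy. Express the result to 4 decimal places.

Accuracy = (TP+TN)/N = (865+237)/2086 = 0.5283

0.5283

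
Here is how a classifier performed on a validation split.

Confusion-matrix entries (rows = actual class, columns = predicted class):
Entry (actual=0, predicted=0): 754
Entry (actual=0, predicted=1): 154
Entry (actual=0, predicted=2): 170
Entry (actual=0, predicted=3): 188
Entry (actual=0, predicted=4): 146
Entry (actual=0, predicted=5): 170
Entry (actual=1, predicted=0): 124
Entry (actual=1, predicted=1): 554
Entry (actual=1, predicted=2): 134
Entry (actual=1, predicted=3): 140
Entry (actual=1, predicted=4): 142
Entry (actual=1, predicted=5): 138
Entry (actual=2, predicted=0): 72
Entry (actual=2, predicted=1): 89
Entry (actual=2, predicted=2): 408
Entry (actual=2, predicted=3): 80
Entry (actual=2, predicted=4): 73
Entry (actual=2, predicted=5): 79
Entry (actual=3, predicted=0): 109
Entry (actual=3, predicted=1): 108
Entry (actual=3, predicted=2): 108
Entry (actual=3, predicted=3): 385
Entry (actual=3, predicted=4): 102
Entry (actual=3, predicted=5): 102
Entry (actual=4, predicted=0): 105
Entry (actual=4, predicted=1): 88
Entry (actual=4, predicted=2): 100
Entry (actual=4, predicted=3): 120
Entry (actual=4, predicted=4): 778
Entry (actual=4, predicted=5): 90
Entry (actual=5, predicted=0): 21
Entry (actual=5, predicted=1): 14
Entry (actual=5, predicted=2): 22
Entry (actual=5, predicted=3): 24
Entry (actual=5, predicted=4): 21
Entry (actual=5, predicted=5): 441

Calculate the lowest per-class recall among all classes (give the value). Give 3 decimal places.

Per-class recall (TP/(TP+FN)):
  0: TP=754, FN=154+170+188+146+170=828 → 754/1582 = 0.4766
  1: TP=554, FN=124+134+140+142+138=678 → 554/1232 = 0.4497
  2: TP=408, FN=72+89+80+73+79=393 → 408/801 = 0.5094
  3: TP=385, FN=109+108+108+102+102=529 → 385/914 = 0.4212
  4: TP=778, FN=105+88+100+120+90=503 → 778/1281 = 0.6073
  5: TP=441, FN=21+14+22+24+21=102 → 441/543 = 0.8122
Lowest is class '3' with recall = 0.421.

0.421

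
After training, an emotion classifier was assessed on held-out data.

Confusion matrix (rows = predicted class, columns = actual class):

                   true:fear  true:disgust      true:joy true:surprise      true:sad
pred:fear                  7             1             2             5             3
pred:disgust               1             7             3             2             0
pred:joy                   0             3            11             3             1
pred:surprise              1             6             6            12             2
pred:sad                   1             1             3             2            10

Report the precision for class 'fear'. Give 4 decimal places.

0.3889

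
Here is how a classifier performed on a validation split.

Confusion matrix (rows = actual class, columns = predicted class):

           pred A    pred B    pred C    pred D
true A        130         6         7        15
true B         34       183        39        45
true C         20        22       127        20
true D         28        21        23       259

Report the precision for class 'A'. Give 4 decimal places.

One-vs-rest for 'A': TP = diagonal; FP = other classes predicted 'A'; FN = 'A' predicted as other.
precision = TP/(TP+FP).
A: TP=130, FP=34+20+28=82 → 130/212 = 0.61321

0.6132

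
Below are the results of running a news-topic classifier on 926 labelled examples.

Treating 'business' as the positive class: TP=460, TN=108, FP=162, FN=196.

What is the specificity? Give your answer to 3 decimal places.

0.400

Specificity = TN/(TN+FP) = 108/(108+162) = 0.400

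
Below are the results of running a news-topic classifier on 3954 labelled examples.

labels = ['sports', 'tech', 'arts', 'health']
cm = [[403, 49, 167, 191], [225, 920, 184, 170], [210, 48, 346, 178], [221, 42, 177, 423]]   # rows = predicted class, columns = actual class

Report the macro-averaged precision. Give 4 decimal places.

Per-class precision (TP/(TP+FP)):
  sports: TP=403, FP=49+167+191=407 → 403/810 = 0.49753
  tech: TP=920, FP=225+184+170=579 → 920/1499 = 0.61374
  arts: TP=346, FP=210+48+178=436 → 346/782 = 0.44246
  health: TP=423, FP=221+42+177=440 → 423/863 = 0.49015
Macro-precision = mean = (0.49753 + 0.61374 + 0.44246 + 0.49015) / 4 = 0.5110

0.5110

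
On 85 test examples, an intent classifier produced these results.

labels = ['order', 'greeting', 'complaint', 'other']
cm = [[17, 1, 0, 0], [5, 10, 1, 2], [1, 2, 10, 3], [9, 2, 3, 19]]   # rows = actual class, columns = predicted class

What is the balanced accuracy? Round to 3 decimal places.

0.675

Balanced accuracy = mean of per-class recall.
  order: recall = 17/18 = 0.9444
  greeting: recall = 10/18 = 0.5556
  complaint: recall = 10/16 = 0.6250
  other: recall = 19/33 = 0.5758
Mean = (0.9444 + 0.5556 + 0.6250 + 0.5758) / 4 = 0.675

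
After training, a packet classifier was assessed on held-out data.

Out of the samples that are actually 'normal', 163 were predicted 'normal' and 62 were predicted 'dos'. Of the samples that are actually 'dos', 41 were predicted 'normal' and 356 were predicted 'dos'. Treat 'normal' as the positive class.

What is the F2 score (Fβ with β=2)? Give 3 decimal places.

0.738

Fβ = (1+β²)·TP / ((1+β²)·TP + β²·FN + FP), with β²=4
= 5·163 / (5·163 + 4·62 + 41) = 0.738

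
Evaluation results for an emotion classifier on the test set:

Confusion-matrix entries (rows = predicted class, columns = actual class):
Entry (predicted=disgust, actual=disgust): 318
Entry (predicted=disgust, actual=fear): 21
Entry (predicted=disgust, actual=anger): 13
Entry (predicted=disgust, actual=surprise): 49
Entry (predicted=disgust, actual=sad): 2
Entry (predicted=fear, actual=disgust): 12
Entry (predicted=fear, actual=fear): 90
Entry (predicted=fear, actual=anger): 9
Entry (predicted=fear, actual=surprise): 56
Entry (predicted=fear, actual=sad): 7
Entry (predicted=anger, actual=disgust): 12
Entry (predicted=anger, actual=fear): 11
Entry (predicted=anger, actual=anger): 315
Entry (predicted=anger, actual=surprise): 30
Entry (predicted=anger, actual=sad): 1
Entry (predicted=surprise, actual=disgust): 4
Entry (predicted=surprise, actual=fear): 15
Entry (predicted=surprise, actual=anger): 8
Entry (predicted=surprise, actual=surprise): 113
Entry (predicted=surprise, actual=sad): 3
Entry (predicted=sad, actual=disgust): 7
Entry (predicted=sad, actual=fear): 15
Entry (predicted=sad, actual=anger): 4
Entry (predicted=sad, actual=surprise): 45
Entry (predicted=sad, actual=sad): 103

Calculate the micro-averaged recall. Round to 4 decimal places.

Micro-averaging pools counts across classes: ΣTP=939, ΣFP=324, ΣFN=324.
Micro-recall = TP/(TP+FN) on pooled counts = 0.7435 (equals overall accuracy in single-label multiclass).

0.7435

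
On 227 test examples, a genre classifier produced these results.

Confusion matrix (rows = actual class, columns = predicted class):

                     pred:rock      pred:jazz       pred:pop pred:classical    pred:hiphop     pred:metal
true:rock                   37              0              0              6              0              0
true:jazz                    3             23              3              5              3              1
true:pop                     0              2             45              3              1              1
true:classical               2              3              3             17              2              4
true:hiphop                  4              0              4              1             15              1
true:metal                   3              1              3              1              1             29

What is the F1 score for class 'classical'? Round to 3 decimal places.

0.531

Take TP from the diagonal, FP from the rest of the 'classical' prediction marginal, FN from the rest of the 'classical' actual marginal.
F1 score = 2·TP/(2·TP+FP+FN).
classical: TP=17, FP=6+5+3+1+1=16, FN=2+3+3+2+4=14 → 34/64 = 0.5313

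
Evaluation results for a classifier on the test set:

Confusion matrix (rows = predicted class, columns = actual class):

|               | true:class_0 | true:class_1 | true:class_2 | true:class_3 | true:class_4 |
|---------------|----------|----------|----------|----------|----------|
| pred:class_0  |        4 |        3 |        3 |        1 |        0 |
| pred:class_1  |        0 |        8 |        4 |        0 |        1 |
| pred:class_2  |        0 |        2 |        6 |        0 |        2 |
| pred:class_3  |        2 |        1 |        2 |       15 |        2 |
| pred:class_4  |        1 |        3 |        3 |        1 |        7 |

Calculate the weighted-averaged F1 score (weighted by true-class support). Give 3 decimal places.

Per-class F1 score (2·TP/(2·TP+FP+FN)):
  class_0: TP=4, FP=3+3+1+0=7, FN=0+0+2+1=3 → 8/18 = 0.4444
  class_1: TP=8, FP=0+4+0+1=5, FN=3+2+1+3=9 → 16/30 = 0.5333
  class_2: TP=6, FP=0+2+0+2=4, FN=3+4+2+3=12 → 12/28 = 0.4286
  class_3: TP=15, FP=2+1+2+2=7, FN=1+0+0+1=2 → 30/39 = 0.7692
  class_4: TP=7, FP=1+3+3+1=8, FN=0+1+2+2=5 → 14/27 = 0.5185
Weighted-F1 score = Σ (supportᵢ/N)·F1 scoreᵢ with N=71: (7/71)·0.4444 + (17/71)·0.5333 + (18/71)·0.4286 + (17/71)·0.7692 + (12/71)·0.5185 = 0.552

0.552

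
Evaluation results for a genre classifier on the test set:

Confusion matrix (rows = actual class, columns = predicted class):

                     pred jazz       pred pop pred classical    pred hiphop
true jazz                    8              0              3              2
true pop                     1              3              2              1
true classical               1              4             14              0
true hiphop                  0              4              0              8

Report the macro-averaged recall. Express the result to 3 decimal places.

Per-class recall (TP/(TP+FN)):
  jazz: TP=8, FN=0+3+2=5 → 8/13 = 0.6154
  pop: TP=3, FN=1+2+1=4 → 3/7 = 0.4286
  classical: TP=14, FN=1+4+0=5 → 14/19 = 0.7368
  hiphop: TP=8, FN=0+4+0=4 → 8/12 = 0.6667
Macro-recall = mean = (0.6154 + 0.4286 + 0.7368 + 0.6667) / 4 = 0.612

0.612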